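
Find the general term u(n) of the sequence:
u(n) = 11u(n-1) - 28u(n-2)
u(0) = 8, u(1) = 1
Characteristic equation: x² - 11x + 28 = 0, which factors as (x - (4))(x - (7)) = 0.
Roots r₁ = 4, r₂ = 7 (distinct).
General solution: u(n) = A·(4)^n + B·(7)^n.
From u(0) = 8: A + B = 8.
From u(1) = 1: 4A + 7B = 1.
Solving: A = \frac{55}{3}, B = - \frac{31}{3}.
So u(n) = \frac{55 \cdot 4^{n}}{3} - \frac{31 \cdot 7^{n}}{3}.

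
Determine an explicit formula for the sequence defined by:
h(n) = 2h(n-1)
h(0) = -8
This is a homogeneous first-order recurrence with ratio 2.
By induction h(n) = h(0) · (2)^n = - 8 \cdot 2^{n}.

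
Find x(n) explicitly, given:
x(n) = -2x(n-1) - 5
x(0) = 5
First-order linear non-homogeneous.
Homogeneous solution: x_h(n) = A·(-2)^n.
Try constant particular solution x_p = K: K = -2K - 5 ⇒ K = - \frac{5}{3}.
General: x(n) = A·(-2)^n - \frac{5}{3}.
Apply x(0) = 5: A - \frac{5}{3} = 5 ⇒ A = \frac{20}{3}.
So x(n) = \frac{20 \left(-2\right)^{n}}{3} - \frac{5}{3}.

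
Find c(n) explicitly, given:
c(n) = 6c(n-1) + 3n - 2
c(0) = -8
First-order linear with linear forcing.
Homogeneous solution: c_h(n) = A·(6)^n.
Try particular c_p(n) = pn + q. Substituting:
  pn + q = 6(p(n-1) + q) + 3n - 2.
Matching the n-coefficient: p = 6p + 3 ⇒ p = - \frac{3}{5}.
Matching constants: q = -6p + 6q - 2 ⇒ q = - \frac{8}{25}.
General: c(n) = A·(6)^n - \frac{3 n}{5} - \frac{8}{25}.
Apply c(0) = -8: A - \frac{8}{25} = -8 ⇒ A = - \frac{192}{25}.
So c(n) = - \frac{192 \cdot 6^{n}}{25} - \frac{3 n}{5} - \frac{8}{25}.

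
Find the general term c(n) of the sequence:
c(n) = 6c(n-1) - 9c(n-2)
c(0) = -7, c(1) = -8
Characteristic equation: x² - 6x + 9 = 0, which is (x - (3))².
Repeated root r = 3.
General solution: c(n) = (A + Bn)·(3)^n.
From c(0) = -7: A = -7.
From c(1) = -8: (A + B)·(3) = -8 ⇒ B = \frac{13}{3}.
So c(n) = \left(\frac{13 n}{3} - 7\right) \cdot (3)^n.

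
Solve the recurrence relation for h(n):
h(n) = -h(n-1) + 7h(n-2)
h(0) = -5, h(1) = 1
Characteristic equation: x² + x - 7 = 0.
Discriminant Δ = (-1)² + 4·(7) = 29.
Roots r₁,₂ = (-1 ± √29)/2, so r₁ = - \frac{1}{2} + \frac{\sqrt{29}}{2}, r₂ = - \frac{\sqrt{29}}{2} - \frac{1}{2}.
General solution: h(n) = A·r₁^n + B·r₂^n.
From the initial conditions, A + B = -5 and r₁A + r₂B = 1.
Since r₁ - r₂ = √29: A = (1 - (-5)r₂)/√29 = - \frac{5}{2} - \frac{3 \sqrt{29}}{58}, and B = -5 - A = - \frac{5}{2} + \frac{3 \sqrt{29}}{58}.
So h(n) = \left(- \frac{5}{2} - \frac{3 \sqrt{29}}{58}\right)\left(- \frac{1}{2} + \frac{\sqrt{29}}{2}\right)^n + \left(- \frac{5}{2} + \frac{3 \sqrt{29}}{58}\right)\left(- \frac{\sqrt{29}}{2} - \frac{1}{2}\right)^n.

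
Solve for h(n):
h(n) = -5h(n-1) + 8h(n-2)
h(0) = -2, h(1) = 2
Characteristic equation: x² + 5x - 8 = 0.
Discriminant Δ = (-5)² + 4·(8) = 57.
Roots r₁,₂ = (-5 ± √57)/2, so r₁ = - \frac{5}{2} + \frac{\sqrt{57}}{2}, r₂ = - \frac{\sqrt{57}}{2} - \frac{5}{2}.
General solution: h(n) = A·r₁^n + B·r₂^n.
From the initial conditions, A + B = -2 and r₁A + r₂B = 2.
Since r₁ - r₂ = √57: A = (2 - (-2)r₂)/√57 = -1 - \frac{\sqrt{57}}{19}, and B = -2 - A = -1 + \frac{\sqrt{57}}{19}.
So h(n) = \left(-1 - \frac{\sqrt{57}}{19}\right)\left(- \frac{5}{2} + \frac{\sqrt{57}}{2}\right)^n + \left(-1 + \frac{\sqrt{57}}{19}\right)\left(- \frac{\sqrt{57}}{2} - \frac{5}{2}\right)^n.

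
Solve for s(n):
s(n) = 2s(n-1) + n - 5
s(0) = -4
First-order linear with linear forcing.
Homogeneous solution: s_h(n) = A·(2)^n.
Try particular s_p(n) = pn + q. Substituting:
  pn + q = 2(p(n-1) + q) + n - 5.
Matching the n-coefficient: p = 2p + 1 ⇒ p = -1.
Matching constants: q = -2p + 2q - 5 ⇒ q = 3.
General: s(n) = A·(2)^n - n + 3.
Apply s(0) = -4: A + 3 = -4 ⇒ A = -7.
So s(n) = - 7 \cdot 2^{n} - n + 3.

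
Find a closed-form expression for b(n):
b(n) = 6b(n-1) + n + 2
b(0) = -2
First-order linear with linear forcing.
Homogeneous solution: b_h(n) = A·(6)^n.
Try particular b_p(n) = pn + q. Substituting:
  pn + q = 6(p(n-1) + q) + n + 2.
Matching the n-coefficient: p = 6p + 1 ⇒ p = - \frac{1}{5}.
Matching constants: q = -6p + 6q + 2 ⇒ q = - \frac{16}{25}.
General: b(n) = A·(6)^n - \frac{n}{5} - \frac{16}{25}.
Apply b(0) = -2: A - \frac{16}{25} = -2 ⇒ A = - \frac{34}{25}.
So b(n) = - \frac{34 \cdot 6^{n}}{25} - \frac{n}{5} - \frac{16}{25}.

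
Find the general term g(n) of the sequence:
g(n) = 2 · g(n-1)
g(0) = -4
Pure geometric recurrence with ratio 2.
By induction g(n) = g(0) · (2)^n = - 4 \cdot 2^{n}.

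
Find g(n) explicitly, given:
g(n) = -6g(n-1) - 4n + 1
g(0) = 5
First-order linear with linear forcing.
Homogeneous solution: g_h(n) = A·(-6)^n.
Try particular g_p(n) = pn + q. Substituting:
  pn + q = -6(p(n-1) + q) - 4n + 1.
Matching the n-coefficient: p = -6p - 4 ⇒ p = - \frac{4}{7}.
Matching constants: q = 6p - 6q + 1 ⇒ q = - \frac{17}{49}.
General: g(n) = A·(-6)^n - \frac{4 n}{7} - \frac{17}{49}.
Apply g(0) = 5: A - \frac{17}{49} = 5 ⇒ A = \frac{262}{49}.
So g(n) = \frac{262 \left(-6\right)^{n}}{49} - \frac{4 n}{7} - \frac{17}{49}.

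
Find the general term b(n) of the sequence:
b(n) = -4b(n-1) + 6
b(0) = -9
First-order linear non-homogeneous.
Homogeneous solution: b_h(n) = A·(-4)^n.
Try constant particular solution b_p = K: K = -4K + 6 ⇒ K = \frac{6}{5}.
General: b(n) = A·(-4)^n + \frac{6}{5}.
Apply b(0) = -9: A + \frac{6}{5} = -9 ⇒ A = - \frac{51}{5}.
So b(n) = \frac{6}{5} - \frac{51 \left(-4\right)^{n}}{5}.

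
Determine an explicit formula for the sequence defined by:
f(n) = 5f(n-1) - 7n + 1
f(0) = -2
First-order linear with linear forcing.
Homogeneous solution: f_h(n) = A·(5)^n.
Try particular f_p(n) = pn + q. Substituting:
  pn + q = 5(p(n-1) + q) - 7n + 1.
Matching the n-coefficient: p = 5p - 7 ⇒ p = \frac{7}{4}.
Matching constants: q = -5p + 5q + 1 ⇒ q = \frac{31}{16}.
General: f(n) = A·(5)^n + \frac{7 n}{4} + \frac{31}{16}.
Apply f(0) = -2: A + \frac{31}{16} = -2 ⇒ A = - \frac{63}{16}.
So f(n) = - \frac{63 \cdot 5^{n}}{16} + \frac{7 n}{4} + \frac{31}{16}.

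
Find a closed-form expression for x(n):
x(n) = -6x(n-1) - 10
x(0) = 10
First-order linear non-homogeneous.
Homogeneous solution: x_h(n) = A·(-6)^n.
Try constant particular solution x_p = K: K = -6K - 10 ⇒ K = - \frac{10}{7}.
General: x(n) = A·(-6)^n - \frac{10}{7}.
Apply x(0) = 10: A - \frac{10}{7} = 10 ⇒ A = \frac{80}{7}.
So x(n) = \frac{80 \left(-6\right)^{n}}{7} - \frac{10}{7}.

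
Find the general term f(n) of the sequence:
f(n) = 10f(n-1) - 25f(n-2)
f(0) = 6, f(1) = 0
Characteristic equation: x² - 10x + 25 = 0, which is (x - (5))².
Repeated root r = 5.
General solution: f(n) = (A + Bn)·(5)^n.
From f(0) = 6: A = 6.
From f(1) = 0: (A + B)·(5) = 0 ⇒ B = -6.
So f(n) = \left(6 - 6 n\right) \cdot (5)^n.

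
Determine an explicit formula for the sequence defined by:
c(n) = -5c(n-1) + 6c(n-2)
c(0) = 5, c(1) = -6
Characteristic equation: x² + 5x - 6 = 0, which factors as (x - (1))(x - (-6)) = 0.
Roots r₁ = 1, r₂ = -6 (distinct).
General solution: c(n) = A·(1)^n + B·(-6)^n.
From c(0) = 5: A + B = 5.
From c(1) = -6: A - 6B = -6.
Solving: A = \frac{24}{7}, B = \frac{11}{7}.
So c(n) = \frac{11 \left(-6\right)^{n}}{7} + \frac{24}{7}.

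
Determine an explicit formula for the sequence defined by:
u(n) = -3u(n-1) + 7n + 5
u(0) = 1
First-order linear with linear forcing.
Homogeneous solution: u_h(n) = A·(-3)^n.
Try particular u_p(n) = pn + q. Substituting:
  pn + q = -3(p(n-1) + q) + 7n + 5.
Matching the n-coefficient: p = -3p + 7 ⇒ p = \frac{7}{4}.
Matching constants: q = 3p - 3q + 5 ⇒ q = \frac{41}{16}.
General: u(n) = A·(-3)^n + \frac{7 n}{4} + \frac{41}{16}.
Apply u(0) = 1: A + \frac{41}{16} = 1 ⇒ A = - \frac{25}{16}.
So u(n) = - \frac{25 \left(-3\right)^{n}}{16} + \frac{7 n}{4} + \frac{41}{16}.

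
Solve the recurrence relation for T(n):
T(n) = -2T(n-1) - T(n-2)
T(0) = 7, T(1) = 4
Characteristic equation: x² + 2x + 1 = 0, which is (x - (-1))².
Repeated root r = -1.
General solution: T(n) = (A + Bn)·(-1)^n.
From T(0) = 7: A = 7.
From T(1) = 4: (A + B)·(-1) = 4 ⇒ B = -11.
So T(n) = \left(7 - 11 n\right) \cdot (-1)^n.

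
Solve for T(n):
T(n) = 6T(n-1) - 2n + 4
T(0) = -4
First-order linear with linear forcing.
Homogeneous solution: T_h(n) = A·(6)^n.
Try particular T_p(n) = pn + q. Substituting:
  pn + q = 6(p(n-1) + q) - 2n + 4.
Matching the n-coefficient: p = 6p - 2 ⇒ p = \frac{2}{5}.
Matching constants: q = -6p + 6q + 4 ⇒ q = - \frac{8}{25}.
General: T(n) = A·(6)^n + \frac{2 n}{5} - \frac{8}{25}.
Apply T(0) = -4: A - \frac{8}{25} = -4 ⇒ A = - \frac{92}{25}.
So T(n) = - \frac{92 \cdot 6^{n}}{25} + \frac{2 n}{5} - \frac{8}{25}.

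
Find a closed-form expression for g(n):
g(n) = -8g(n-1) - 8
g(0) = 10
First-order linear non-homogeneous.
Homogeneous solution: g_h(n) = A·(-8)^n.
Try constant particular solution g_p = K: K = -8K - 8 ⇒ K = - \frac{8}{9}.
General: g(n) = A·(-8)^n - \frac{8}{9}.
Apply g(0) = 10: A - \frac{8}{9} = 10 ⇒ A = \frac{98}{9}.
So g(n) = \frac{98 \left(-8\right)^{n}}{9} - \frac{8}{9}.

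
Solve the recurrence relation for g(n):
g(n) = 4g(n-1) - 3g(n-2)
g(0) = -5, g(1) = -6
Characteristic equation: x² - 4x + 3 = 0, which factors as (x - (1))(x - (3)) = 0.
Roots r₁ = 1, r₂ = 3 (distinct).
General solution: g(n) = A·(1)^n + B·(3)^n.
From g(0) = -5: A + B = -5.
From g(1) = -6: A + 3B = -6.
Solving: A = - \frac{9}{2}, B = - \frac{1}{2}.
So g(n) = - \frac{3^{n}}{2} - \frac{9}{2}.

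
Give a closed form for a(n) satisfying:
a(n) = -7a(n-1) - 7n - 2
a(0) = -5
First-order linear with linear forcing.
Homogeneous solution: a_h(n) = A·(-7)^n.
Try particular a_p(n) = pn + q. Substituting:
  pn + q = -7(p(n-1) + q) - 7n - 2.
Matching the n-coefficient: p = -7p - 7 ⇒ p = - \frac{7}{8}.
Matching constants: q = 7p - 7q - 2 ⇒ q = - \frac{65}{64}.
General: a(n) = A·(-7)^n - \frac{7 n}{8} - \frac{65}{64}.
Apply a(0) = -5: A - \frac{65}{64} = -5 ⇒ A = - \frac{255}{64}.
So a(n) = - \frac{255 \left(-7\right)^{n}}{64} - \frac{7 n}{8} - \frac{65}{64}.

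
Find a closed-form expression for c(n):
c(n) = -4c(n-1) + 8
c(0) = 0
First-order linear non-homogeneous.
Homogeneous solution: c_h(n) = A·(-4)^n.
Try constant particular solution c_p = K: K = -4K + 8 ⇒ K = \frac{8}{5}.
General: c(n) = A·(-4)^n + \frac{8}{5}.
Apply c(0) = 0: A + \frac{8}{5} = 0 ⇒ A = - \frac{8}{5}.
So c(n) = \frac{8}{5} - \frac{8 \left(-4\right)^{n}}{5}.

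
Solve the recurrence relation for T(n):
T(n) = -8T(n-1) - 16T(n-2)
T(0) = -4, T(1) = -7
Characteristic equation: x² + 8x + 16 = 0, which is (x - (-4))².
Repeated root r = -4.
General solution: T(n) = (A + Bn)·(-4)^n.
From T(0) = -4: A = -4.
From T(1) = -7: (A + B)·(-4) = -7 ⇒ B = \frac{23}{4}.
So T(n) = \left(\frac{23 n}{4} - 4\right) \cdot (-4)^n.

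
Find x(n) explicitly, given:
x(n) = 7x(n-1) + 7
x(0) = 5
First-order linear non-homogeneous.
Homogeneous solution: x_h(n) = A·(7)^n.
Try constant particular solution x_p = K: K = 7K + 7 ⇒ K = - \frac{7}{6}.
General: x(n) = A·(7)^n - \frac{7}{6}.
Apply x(0) = 5: A - \frac{7}{6} = 5 ⇒ A = \frac{37}{6}.
So x(n) = \frac{37 \cdot 7^{n}}{6} - \frac{7}{6}.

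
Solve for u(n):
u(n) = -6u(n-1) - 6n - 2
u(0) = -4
First-order linear with linear forcing.
Homogeneous solution: u_h(n) = A·(-6)^n.
Try particular u_p(n) = pn + q. Substituting:
  pn + q = -6(p(n-1) + q) - 6n - 2.
Matching the n-coefficient: p = -6p - 6 ⇒ p = - \frac{6}{7}.
Matching constants: q = 6p - 6q - 2 ⇒ q = - \frac{50}{49}.
General: u(n) = A·(-6)^n - \frac{6 n}{7} - \frac{50}{49}.
Apply u(0) = -4: A - \frac{50}{49} = -4 ⇒ A = - \frac{146}{49}.
So u(n) = - \frac{146 \left(-6\right)^{n}}{49} - \frac{6 n}{7} - \frac{50}{49}.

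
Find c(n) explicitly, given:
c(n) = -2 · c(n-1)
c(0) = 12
Pure geometric recurrence with ratio -2.
By induction c(n) = c(0) · (-2)^n = 12 \left(-2\right)^{n}.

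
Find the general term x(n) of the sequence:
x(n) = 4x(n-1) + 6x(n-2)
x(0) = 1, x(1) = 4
Characteristic equation: x² - 4x - 6 = 0.
Discriminant Δ = (4)² + 4·(6) = 40.
Roots r₁,₂ = (4 ± √40)/2, so r₁ = 2 + \sqrt{10}, r₂ = 2 - \sqrt{10}.
General solution: x(n) = A·r₁^n + B·r₂^n.
From the initial conditions, A + B = 1 and r₁A + r₂B = 4.
Since r₁ - r₂ = √40: A = (4 - (1)r₂)/√40 = \frac{\sqrt{10}}{10} + \frac{1}{2}, and B = 1 - A = \frac{1}{2} - \frac{\sqrt{10}}{10}.
So x(n) = \left(\frac{\sqrt{10}}{10} + \frac{1}{2}\right)\left(2 + \sqrt{10}\right)^n + \left(\frac{1}{2} - \frac{\sqrt{10}}{10}\right)\left(2 - \sqrt{10}\right)^n.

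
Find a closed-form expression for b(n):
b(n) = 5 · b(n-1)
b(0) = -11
Pure geometric recurrence with ratio 5.
By induction b(n) = b(0) · (5)^n = - 11 \cdot 5^{n}.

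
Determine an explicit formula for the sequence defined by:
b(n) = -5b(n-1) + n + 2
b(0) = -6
First-order linear with linear forcing.
Homogeneous solution: b_h(n) = A·(-5)^n.
Try particular b_p(n) = pn + q. Substituting:
  pn + q = -5(p(n-1) + q) + n + 2.
Matching the n-coefficient: p = -5p + 1 ⇒ p = \frac{1}{6}.
Matching constants: q = 5p - 5q + 2 ⇒ q = \frac{17}{36}.
General: b(n) = A·(-5)^n + \frac{n}{6} + \frac{17}{36}.
Apply b(0) = -6: A + \frac{17}{36} = -6 ⇒ A = - \frac{233}{36}.
So b(n) = - \frac{233 \left(-5\right)^{n}}{36} + \frac{n}{6} + \frac{17}{36}.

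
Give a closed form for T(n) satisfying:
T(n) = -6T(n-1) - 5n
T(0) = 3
First-order linear with linear forcing.
Homogeneous solution: T_h(n) = A·(-6)^n.
Try particular T_p(n) = pn + q. Substituting:
  pn + q = -6(p(n-1) + q) - 5n.
Matching the n-coefficient: p = -6p - 5 ⇒ p = - \frac{5}{7}.
Matching constants: q = 6p - 6q ⇒ q = - \frac{30}{49}.
General: T(n) = A·(-6)^n - \frac{5 n}{7} - \frac{30}{49}.
Apply T(0) = 3: A - \frac{30}{49} = 3 ⇒ A = \frac{177}{49}.
So T(n) = \frac{177 \left(-6\right)^{n}}{49} - \frac{5 n}{7} - \frac{30}{49}.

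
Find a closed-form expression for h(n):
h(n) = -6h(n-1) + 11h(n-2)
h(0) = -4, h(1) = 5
Characteristic equation: x² + 6x - 11 = 0.
Discriminant Δ = (-6)² + 4·(11) = 80.
Roots r₁,₂ = (-6 ± √80)/2, so r₁ = -3 + 2 \sqrt{5}, r₂ = - 2 \sqrt{5} - 3.
General solution: h(n) = A·r₁^n + B·r₂^n.
From the initial conditions, A + B = -4 and r₁A + r₂B = 5.
Since r₁ - r₂ = √80: A = (5 - (-4)r₂)/√80 = -2 - \frac{7 \sqrt{5}}{20}, and B = -4 - A = -2 + \frac{7 \sqrt{5}}{20}.
So h(n) = \left(-2 - \frac{7 \sqrt{5}}{20}\right)\left(-3 + 2 \sqrt{5}\right)^n + \left(-2 + \frac{7 \sqrt{5}}{20}\right)\left(- 2 \sqrt{5} - 3\right)^n.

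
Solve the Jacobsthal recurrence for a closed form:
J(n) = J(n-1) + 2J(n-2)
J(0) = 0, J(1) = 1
This is the Jacobsthal sequence.
Characteristic equation: x² - x - 2 = 0; roots r₁ = 2, r₂ = -1.
General: J(n) = A·r₁^n + B·r₂^n. Solving with J(0)=0, J(1)=1 gives A = \frac{1}{3}, B = - \frac{1}{3}.
So J(n) = - \frac{\left(-1\right)^{n}}{3} + \frac{2^{n}}{3}.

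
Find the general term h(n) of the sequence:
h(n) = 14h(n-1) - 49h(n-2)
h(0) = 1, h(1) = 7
Characteristic equation: x² - 14x + 49 = 0, which is (x - (7))².
Repeated root r = 7.
General solution: h(n) = (A + Bn)·(7)^n.
From h(0) = 1: A = 1.
From h(1) = 7: (A + B)·(7) = 7 ⇒ B = 0.
So h(n) = \left(1\right) \cdot (7)^n.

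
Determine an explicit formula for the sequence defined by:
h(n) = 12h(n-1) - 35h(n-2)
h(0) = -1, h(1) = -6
Characteristic equation: x² - 12x + 35 = 0, which factors as (x - (5))(x - (7)) = 0.
Roots r₁ = 5, r₂ = 7 (distinct).
General solution: h(n) = A·(5)^n + B·(7)^n.
From h(0) = -1: A + B = -1.
From h(1) = -6: 5A + 7B = -6.
Solving: A = - \frac{1}{2}, B = - \frac{1}{2}.
So h(n) = - \frac{5^{n}}{2} - \frac{7^{n}}{2}.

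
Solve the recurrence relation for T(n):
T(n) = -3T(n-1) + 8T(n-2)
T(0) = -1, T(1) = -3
Characteristic equation: x² + 3x - 8 = 0.
Discriminant Δ = (-3)² + 4·(8) = 41.
Roots r₁,₂ = (-3 ± √41)/2, so r₁ = - \frac{3}{2} + \frac{\sqrt{41}}{2}, r₂ = - \frac{\sqrt{41}}{2} - \frac{3}{2}.
General solution: T(n) = A·r₁^n + B·r₂^n.
From the initial conditions, A + B = -1 and r₁A + r₂B = -3.
Since r₁ - r₂ = √41: A = (-3 - (-1)r₂)/√41 = - \frac{9 \sqrt{41}}{82} - \frac{1}{2}, and B = -1 - A = - \frac{1}{2} + \frac{9 \sqrt{41}}{82}.
So T(n) = \left(- \frac{9 \sqrt{41}}{82} - \frac{1}{2}\right)\left(- \frac{3}{2} + \frac{\sqrt{41}}{2}\right)^n + \left(- \frac{1}{2} + \frac{9 \sqrt{41}}{82}\right)\left(- \frac{\sqrt{41}}{2} - \frac{3}{2}\right)^n.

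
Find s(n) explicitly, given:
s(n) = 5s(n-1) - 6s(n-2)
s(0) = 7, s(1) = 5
Characteristic equation: x² - 5x + 6 = 0, which factors as (x - (3))(x - (2)) = 0.
Roots r₁ = 3, r₂ = 2 (distinct).
General solution: s(n) = A·(3)^n + B·(2)^n.
From s(0) = 7: A + B = 7.
From s(1) = 5: 3A + 2B = 5.
Solving: A = -9, B = 16.
So s(n) = 16 \cdot 2^{n} - 9 \cdot 3^{n}.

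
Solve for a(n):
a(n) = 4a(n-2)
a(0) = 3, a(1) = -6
Characteristic equation: x² - 4 = 0, which factors as (x - (-2))(x - (2)) = 0.
Roots r₁ = -2, r₂ = 2 (distinct).
General solution: a(n) = A·(-2)^n + B·(2)^n.
From a(0) = 3: A + B = 3.
From a(1) = -6: -2A + 2B = -6.
Solving: A = 3, B = 0.
So a(n) = 3 \left(-2\right)^{n}.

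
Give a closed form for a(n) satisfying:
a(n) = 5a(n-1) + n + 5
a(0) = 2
First-order linear with linear forcing.
Homogeneous solution: a_h(n) = A·(5)^n.
Try particular a_p(n) = pn + q. Substituting:
  pn + q = 5(p(n-1) + q) + n + 5.
Matching the n-coefficient: p = 5p + 1 ⇒ p = - \frac{1}{4}.
Matching constants: q = -5p + 5q + 5 ⇒ q = - \frac{25}{16}.
General: a(n) = A·(5)^n - \frac{n}{4} - \frac{25}{16}.
Apply a(0) = 2: A - \frac{25}{16} = 2 ⇒ A = \frac{57}{16}.
So a(n) = \frac{57 \cdot 5^{n}}{16} - \frac{n}{4} - \frac{25}{16}.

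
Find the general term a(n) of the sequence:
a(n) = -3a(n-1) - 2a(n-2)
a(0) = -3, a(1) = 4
Characteristic equation: x² + 3x + 2 = 0, which factors as (x - (-1))(x - (-2)) = 0.
Roots r₁ = -1, r₂ = -2 (distinct).
General solution: a(n) = A·(-1)^n + B·(-2)^n.
From a(0) = -3: A + B = -3.
From a(1) = 4: -A - 2B = 4.
Solving: A = -2, B = -1.
So a(n) = - 2 \left(-1\right)^{n} - \left(-2\right)^{n}.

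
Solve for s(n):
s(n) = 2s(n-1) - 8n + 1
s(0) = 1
First-order linear with linear forcing.
Homogeneous solution: s_h(n) = A·(2)^n.
Try particular s_p(n) = pn + q. Substituting:
  pn + q = 2(p(n-1) + q) - 8n + 1.
Matching the n-coefficient: p = 2p - 8 ⇒ p = 8.
Matching constants: q = -2p + 2q + 1 ⇒ q = 15.
General: s(n) = A·(2)^n + 8 n + 15.
Apply s(0) = 1: A + 15 = 1 ⇒ A = -14.
So s(n) = - 14 \cdot 2^{n} + 8 n + 15.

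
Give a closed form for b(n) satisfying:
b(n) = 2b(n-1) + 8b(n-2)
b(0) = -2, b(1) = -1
Characteristic equation: x² - 2x - 8 = 0, which factors as (x - (4))(x - (-2)) = 0.
Roots r₁ = 4, r₂ = -2 (distinct).
General solution: b(n) = A·(4)^n + B·(-2)^n.
From b(0) = -2: A + B = -2.
From b(1) = -1: 4A - 2B = -1.
Solving: A = - \frac{5}{6}, B = - \frac{7}{6}.
So b(n) = - \frac{7 \left(-2\right)^{n}}{6} - \frac{5 \cdot 4^{n}}{6}.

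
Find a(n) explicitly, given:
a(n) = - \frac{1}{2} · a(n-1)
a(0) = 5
Pure geometric recurrence with ratio - \frac{1}{2}.
By induction a(n) = a(0) · (- \frac{1}{2})^n = 5 \left(- \frac{1}{2}\right)^{n}.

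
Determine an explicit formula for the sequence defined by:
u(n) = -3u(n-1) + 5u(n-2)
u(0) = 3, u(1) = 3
Characteristic equation: x² + 3x - 5 = 0.
Discriminant Δ = (-3)² + 4·(5) = 29.
Roots r₁,₂ = (-3 ± √29)/2, so r₁ = - \frac{3}{2} + \frac{\sqrt{29}}{2}, r₂ = - \frac{\sqrt{29}}{2} - \frac{3}{2}.
General solution: u(n) = A·r₁^n + B·r₂^n.
From the initial conditions, A + B = 3 and r₁A + r₂B = 3.
Since r₁ - r₂ = √29: A = (3 - (3)r₂)/√29 = \frac{15 \sqrt{29}}{58} + \frac{3}{2}, and B = 3 - A = \frac{3}{2} - \frac{15 \sqrt{29}}{58}.
So u(n) = \left(\frac{15 \sqrt{29}}{58} + \frac{3}{2}\right)\left(- \frac{3}{2} + \frac{\sqrt{29}}{2}\right)^n + \left(\frac{3}{2} - \frac{15 \sqrt{29}}{58}\right)\left(- \frac{\sqrt{29}}{2} - \frac{3}{2}\right)^n.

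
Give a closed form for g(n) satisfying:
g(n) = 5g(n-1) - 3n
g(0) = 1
First-order linear with linear forcing.
Homogeneous solution: g_h(n) = A·(5)^n.
Try particular g_p(n) = pn + q. Substituting:
  pn + q = 5(p(n-1) + q) - 3n.
Matching the n-coefficient: p = 5p - 3 ⇒ p = \frac{3}{4}.
Matching constants: q = -5p + 5q ⇒ q = \frac{15}{16}.
General: g(n) = A·(5)^n + \frac{3 n}{4} + \frac{15}{16}.
Apply g(0) = 1: A + \frac{15}{16} = 1 ⇒ A = \frac{1}{16}.
So g(n) = \frac{5^{n}}{16} + \frac{3 n}{4} + \frac{15}{16}.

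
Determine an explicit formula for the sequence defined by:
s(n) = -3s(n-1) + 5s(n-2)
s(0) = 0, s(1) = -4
Characteristic equation: x² + 3x - 5 = 0.
Discriminant Δ = (-3)² + 4·(5) = 29.
Roots r₁,₂ = (-3 ± √29)/2, so r₁ = - \frac{3}{2} + \frac{\sqrt{29}}{2}, r₂ = - \frac{\sqrt{29}}{2} - \frac{3}{2}.
General solution: s(n) = A·r₁^n + B·r₂^n.
From the initial conditions, A + B = 0 and r₁A + r₂B = -4.
Since r₁ - r₂ = √29: A = (-4 - (0)r₂)/√29 = - \frac{4 \sqrt{29}}{29}, and B = 0 - A = \frac{4 \sqrt{29}}{29}.
So s(n) = \left(- \frac{4 \sqrt{29}}{29}\right)\left(- \frac{3}{2} + \frac{\sqrt{29}}{2}\right)^n + \left(\frac{4 \sqrt{29}}{29}\right)\left(- \frac{\sqrt{29}}{2} - \frac{3}{2}\right)^n.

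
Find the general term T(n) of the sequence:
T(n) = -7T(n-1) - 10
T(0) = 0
First-order linear non-homogeneous.
Homogeneous solution: T_h(n) = A·(-7)^n.
Try constant particular solution T_p = K: K = -7K - 10 ⇒ K = - \frac{5}{4}.
General: T(n) = A·(-7)^n - \frac{5}{4}.
Apply T(0) = 0: A - \frac{5}{4} = 0 ⇒ A = \frac{5}{4}.
So T(n) = \frac{5 \left(-7\right)^{n}}{4} - \frac{5}{4}.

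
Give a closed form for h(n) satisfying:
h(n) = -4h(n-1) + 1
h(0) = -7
First-order linear non-homogeneous.
Homogeneous solution: h_h(n) = A·(-4)^n.
Try constant particular solution h_p = K: K = -4K + 1 ⇒ K = \frac{1}{5}.
General: h(n) = A·(-4)^n + \frac{1}{5}.
Apply h(0) = -7: A + \frac{1}{5} = -7 ⇒ A = - \frac{36}{5}.
So h(n) = \frac{1}{5} - \frac{36 \left(-4\right)^{n}}{5}.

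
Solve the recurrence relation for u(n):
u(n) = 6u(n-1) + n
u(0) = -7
First-order linear with linear forcing.
Homogeneous solution: u_h(n) = A·(6)^n.
Try particular u_p(n) = pn + q. Substituting:
  pn + q = 6(p(n-1) + q) + n.
Matching the n-coefficient: p = 6p + 1 ⇒ p = - \frac{1}{5}.
Matching constants: q = -6p + 6q ⇒ q = - \frac{6}{25}.
General: u(n) = A·(6)^n - \frac{n}{5} - \frac{6}{25}.
Apply u(0) = -7: A - \frac{6}{25} = -7 ⇒ A = - \frac{169}{25}.
So u(n) = - \frac{169 \cdot 6^{n}}{25} - \frac{n}{5} - \frac{6}{25}.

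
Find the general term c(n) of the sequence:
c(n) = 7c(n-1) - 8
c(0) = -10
First-order linear non-homogeneous.
Homogeneous solution: c_h(n) = A·(7)^n.
Try constant particular solution c_p = K: K = 7K - 8 ⇒ K = \frac{4}{3}.
General: c(n) = A·(7)^n + \frac{4}{3}.
Apply c(0) = -10: A + \frac{4}{3} = -10 ⇒ A = - \frac{34}{3}.
So c(n) = \frac{4}{3} - \frac{34 \cdot 7^{n}}{3}.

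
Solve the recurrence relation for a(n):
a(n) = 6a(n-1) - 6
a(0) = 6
First-order linear non-homogeneous.
Homogeneous solution: a_h(n) = A·(6)^n.
Try constant particular solution a_p = K: K = 6K - 6 ⇒ K = \frac{6}{5}.
General: a(n) = A·(6)^n + \frac{6}{5}.
Apply a(0) = 6: A + \frac{6}{5} = 6 ⇒ A = \frac{24}{5}.
So a(n) = \frac{24 \cdot 6^{n}}{5} + \frac{6}{5}.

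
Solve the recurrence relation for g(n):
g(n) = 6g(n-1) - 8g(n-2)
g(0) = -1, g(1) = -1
Characteristic equation: x² - 6x + 8 = 0, which factors as (x - (4))(x - (2)) = 0.
Roots r₁ = 4, r₂ = 2 (distinct).
General solution: g(n) = A·(4)^n + B·(2)^n.
From g(0) = -1: A + B = -1.
From g(1) = -1: 4A + 2B = -1.
Solving: A = \frac{1}{2}, B = - \frac{3}{2}.
So g(n) = - \frac{3 \cdot 2^{n}}{2} + \frac{4^{n}}{2}.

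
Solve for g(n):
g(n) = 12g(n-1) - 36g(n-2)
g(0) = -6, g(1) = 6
Characteristic equation: x² - 12x + 36 = 0, which is (x - (6))².
Repeated root r = 6.
General solution: g(n) = (A + Bn)·(6)^n.
From g(0) = -6: A = -6.
From g(1) = 6: (A + B)·(6) = 6 ⇒ B = 7.
So g(n) = \left(7 n - 6\right) \cdot (6)^n.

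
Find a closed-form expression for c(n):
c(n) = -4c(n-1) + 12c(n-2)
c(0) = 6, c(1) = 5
Characteristic equation: x² + 4x - 12 = 0, which factors as (x - (-6))(x - (2)) = 0.
Roots r₁ = -6, r₂ = 2 (distinct).
General solution: c(n) = A·(-6)^n + B·(2)^n.
From c(0) = 6: A + B = 6.
From c(1) = 5: -6A + 2B = 5.
Solving: A = \frac{7}{8}, B = \frac{41}{8}.
So c(n) = \frac{7 \left(-6\right)^{n}}{8} + \frac{41 \cdot 2^{n}}{8}.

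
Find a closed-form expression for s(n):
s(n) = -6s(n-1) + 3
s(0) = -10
First-order linear non-homogeneous.
Homogeneous solution: s_h(n) = A·(-6)^n.
Try constant particular solution s_p = K: K = -6K + 3 ⇒ K = \frac{3}{7}.
General: s(n) = A·(-6)^n + \frac{3}{7}.
Apply s(0) = -10: A + \frac{3}{7} = -10 ⇒ A = - \frac{73}{7}.
So s(n) = \frac{3}{7} - \frac{73 \left(-6\right)^{n}}{7}.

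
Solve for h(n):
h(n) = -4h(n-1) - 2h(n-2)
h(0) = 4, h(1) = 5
Characteristic equation: x² + 4x + 2 = 0.
Discriminant Δ = (-4)² + 4·(-2) = 8.
Roots r₁,₂ = (-4 ± √8)/2, so r₁ = -2 + \sqrt{2}, r₂ = -2 - \sqrt{2}.
General solution: h(n) = A·r₁^n + B·r₂^n.
From the initial conditions, A + B = 4 and r₁A + r₂B = 5.
Since r₁ - r₂ = √8: A = (5 - (4)r₂)/√8 = 2 + \frac{13 \sqrt{2}}{4}, and B = 4 - A = 2 - \frac{13 \sqrt{2}}{4}.
So h(n) = \left(2 + \frac{13 \sqrt{2}}{4}\right)\left(-2 + \sqrt{2}\right)^n + \left(2 - \frac{13 \sqrt{2}}{4}\right)\left(-2 - \sqrt{2}\right)^n.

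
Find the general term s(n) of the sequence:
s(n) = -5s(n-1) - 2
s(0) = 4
First-order linear non-homogeneous.
Homogeneous solution: s_h(n) = A·(-5)^n.
Try constant particular solution s_p = K: K = -5K - 2 ⇒ K = - \frac{1}{3}.
General: s(n) = A·(-5)^n - \frac{1}{3}.
Apply s(0) = 4: A - \frac{1}{3} = 4 ⇒ A = \frac{13}{3}.
So s(n) = \frac{13 \left(-5\right)^{n}}{3} - \frac{1}{3}.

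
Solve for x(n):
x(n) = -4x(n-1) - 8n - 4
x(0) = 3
First-order linear with linear forcing.
Homogeneous solution: x_h(n) = A·(-4)^n.
Try particular x_p(n) = pn + q. Substituting:
  pn + q = -4(p(n-1) + q) - 8n - 4.
Matching the n-coefficient: p = -4p - 8 ⇒ p = - \frac{8}{5}.
Matching constants: q = 4p - 4q - 4 ⇒ q = - \frac{52}{25}.
General: x(n) = A·(-4)^n - \frac{8 n}{5} - \frac{52}{25}.
Apply x(0) = 3: A - \frac{52}{25} = 3 ⇒ A = \frac{127}{25}.
So x(n) = \frac{127 \left(-4\right)^{n}}{25} - \frac{8 n}{5} - \frac{52}{25}.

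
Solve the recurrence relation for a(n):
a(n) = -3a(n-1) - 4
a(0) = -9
First-order linear non-homogeneous.
Homogeneous solution: a_h(n) = A·(-3)^n.
Try constant particular solution a_p = K: K = -3K - 4 ⇒ K = -1.
General: a(n) = A·(-3)^n - 1.
Apply a(0) = -9: A - 1 = -9 ⇒ A = -8.
So a(n) = - 8 \left(-3\right)^{n} - 1.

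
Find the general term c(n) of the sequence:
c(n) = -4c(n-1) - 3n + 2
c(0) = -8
First-order linear with linear forcing.
Homogeneous solution: c_h(n) = A·(-4)^n.
Try particular c_p(n) = pn + q. Substituting:
  pn + q = -4(p(n-1) + q) - 3n + 2.
Matching the n-coefficient: p = -4p - 3 ⇒ p = - \frac{3}{5}.
Matching constants: q = 4p - 4q + 2 ⇒ q = - \frac{2}{25}.
General: c(n) = A·(-4)^n - \frac{3 n}{5} - \frac{2}{25}.
Apply c(0) = -8: A - \frac{2}{25} = -8 ⇒ A = - \frac{198}{25}.
So c(n) = - \frac{198 \left(-4\right)^{n}}{25} - \frac{3 n}{5} - \frac{2}{25}.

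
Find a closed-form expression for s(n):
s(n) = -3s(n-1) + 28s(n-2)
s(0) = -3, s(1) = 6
Characteristic equation: x² + 3x - 28 = 0, which factors as (x - (-7))(x - (4)) = 0.
Roots r₁ = -7, r₂ = 4 (distinct).
General solution: s(n) = A·(-7)^n + B·(4)^n.
From s(0) = -3: A + B = -3.
From s(1) = 6: -7A + 4B = 6.
Solving: A = - \frac{18}{11}, B = - \frac{15}{11}.
So s(n) = - \frac{18 \left(-7\right)^{n}}{11} - \frac{15 \cdot 4^{n}}{11}.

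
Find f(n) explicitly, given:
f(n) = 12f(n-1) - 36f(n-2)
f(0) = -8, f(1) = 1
Characteristic equation: x² - 12x + 36 = 0, which is (x - (6))².
Repeated root r = 6.
General solution: f(n) = (A + Bn)·(6)^n.
From f(0) = -8: A = -8.
From f(1) = 1: (A + B)·(6) = 1 ⇒ B = \frac{49}{6}.
So f(n) = \left(\frac{49 n}{6} - 8\right) \cdot (6)^n.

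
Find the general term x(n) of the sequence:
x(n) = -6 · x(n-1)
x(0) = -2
Pure geometric recurrence with ratio -6.
By induction x(n) = x(0) · (-6)^n = - 2 \left(-6\right)^{n}.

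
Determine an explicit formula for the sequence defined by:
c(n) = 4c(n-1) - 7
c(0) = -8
First-order linear non-homogeneous.
Homogeneous solution: c_h(n) = A·(4)^n.
Try constant particular solution c_p = K: K = 4K - 7 ⇒ K = \frac{7}{3}.
General: c(n) = A·(4)^n + \frac{7}{3}.
Apply c(0) = -8: A + \frac{7}{3} = -8 ⇒ A = - \frac{31}{3}.
So c(n) = \frac{7}{3} - \frac{31 \cdot 4^{n}}{3}.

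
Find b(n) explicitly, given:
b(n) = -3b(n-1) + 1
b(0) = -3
First-order linear non-homogeneous.
Homogeneous solution: b_h(n) = A·(-3)^n.
Try constant particular solution b_p = K: K = -3K + 1 ⇒ K = \frac{1}{4}.
General: b(n) = A·(-3)^n + \frac{1}{4}.
Apply b(0) = -3: A + \frac{1}{4} = -3 ⇒ A = - \frac{13}{4}.
So b(n) = \frac{1}{4} - \frac{13 \left(-3\right)^{n}}{4}.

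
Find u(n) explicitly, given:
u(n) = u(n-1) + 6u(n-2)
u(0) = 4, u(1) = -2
Characteristic equation: x² - x - 6 = 0, which factors as (x - (3))(x - (-2)) = 0.
Roots r₁ = 3, r₂ = -2 (distinct).
General solution: u(n) = A·(3)^n + B·(-2)^n.
From u(0) = 4: A + B = 4.
From u(1) = -2: 3A - 2B = -2.
Solving: A = \frac{6}{5}, B = \frac{14}{5}.
So u(n) = \frac{14 \left(-2\right)^{n}}{5} + \frac{6 \cdot 3^{n}}{5}.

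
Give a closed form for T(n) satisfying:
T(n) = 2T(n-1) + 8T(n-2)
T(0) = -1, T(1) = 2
Characteristic equation: x² - 2x - 8 = 0, which factors as (x - (4))(x - (-2)) = 0.
Roots r₁ = 4, r₂ = -2 (distinct).
General solution: T(n) = A·(4)^n + B·(-2)^n.
From T(0) = -1: A + B = -1.
From T(1) = 2: 4A - 2B = 2.
Solving: A = 0, B = -1.
So T(n) = - \left(-2\right)^{n}.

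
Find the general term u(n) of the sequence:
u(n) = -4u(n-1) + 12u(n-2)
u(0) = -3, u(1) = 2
Characteristic equation: x² + 4x - 12 = 0, which factors as (x - (2))(x - (-6)) = 0.
Roots r₁ = 2, r₂ = -6 (distinct).
General solution: u(n) = A·(2)^n + B·(-6)^n.
From u(0) = -3: A + B = -3.
From u(1) = 2: 2A - 6B = 2.
Solving: A = -2, B = -1.
So u(n) = - \left(-6\right)^{n} - 2 \cdot 2^{n}.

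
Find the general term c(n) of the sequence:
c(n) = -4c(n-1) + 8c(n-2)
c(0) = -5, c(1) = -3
Characteristic equation: x² + 4x - 8 = 0.
Discriminant Δ = (-4)² + 4·(8) = 48.
Roots r₁,₂ = (-4 ± √48)/2, so r₁ = -2 + 2 \sqrt{3}, r₂ = - 2 \sqrt{3} - 2.
General solution: c(n) = A·r₁^n + B·r₂^n.
From the initial conditions, A + B = -5 and r₁A + r₂B = -3.
Since r₁ - r₂ = √48: A = (-3 - (-5)r₂)/√48 = - \frac{5}{2} - \frac{13 \sqrt{3}}{12}, and B = -5 - A = - \frac{5}{2} + \frac{13 \sqrt{3}}{12}.
So c(n) = \left(- \frac{5}{2} - \frac{13 \sqrt{3}}{12}\right)\left(-2 + 2 \sqrt{3}\right)^n + \left(- \frac{5}{2} + \frac{13 \sqrt{3}}{12}\right)\left(- 2 \sqrt{3} - 2\right)^n.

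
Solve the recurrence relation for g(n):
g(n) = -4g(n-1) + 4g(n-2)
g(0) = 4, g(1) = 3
Characteristic equation: x² + 4x - 4 = 0.
Discriminant Δ = (-4)² + 4·(4) = 32.
Roots r₁,₂ = (-4 ± √32)/2, so r₁ = -2 + 2 \sqrt{2}, r₂ = - 2 \sqrt{2} - 2.
General solution: g(n) = A·r₁^n + B·r₂^n.
From the initial conditions, A + B = 4 and r₁A + r₂B = 3.
Since r₁ - r₂ = √32: A = (3 - (4)r₂)/√32 = \frac{11 \sqrt{2}}{8} + 2, and B = 4 - A = 2 - \frac{11 \sqrt{2}}{8}.
So g(n) = \left(\frac{11 \sqrt{2}}{8} + 2\right)\left(-2 + 2 \sqrt{2}\right)^n + \left(2 - \frac{11 \sqrt{2}}{8}\right)\left(- 2 \sqrt{2} - 2\right)^n.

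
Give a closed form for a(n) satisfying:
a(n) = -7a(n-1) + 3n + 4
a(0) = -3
First-order linear with linear forcing.
Homogeneous solution: a_h(n) = A·(-7)^n.
Try particular a_p(n) = pn + q. Substituting:
  pn + q = -7(p(n-1) + q) + 3n + 4.
Matching the n-coefficient: p = -7p + 3 ⇒ p = \frac{3}{8}.
Matching constants: q = 7p - 7q + 4 ⇒ q = \frac{53}{64}.
General: a(n) = A·(-7)^n + \frac{3 n}{8} + \frac{53}{64}.
Apply a(0) = -3: A + \frac{53}{64} = -3 ⇒ A = - \frac{245}{64}.
So a(n) = - \frac{245 \left(-7\right)^{n}}{64} + \frac{3 n}{8} + \frac{53}{64}.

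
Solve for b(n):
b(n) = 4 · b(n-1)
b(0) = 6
Pure geometric recurrence with ratio 4.
By induction b(n) = b(0) · (4)^n = 6 \cdot 4^{n}.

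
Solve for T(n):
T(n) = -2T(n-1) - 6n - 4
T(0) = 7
First-order linear with linear forcing.
Homogeneous solution: T_h(n) = A·(-2)^n.
Try particular T_p(n) = pn + q. Substituting:
  pn + q = -2(p(n-1) + q) - 6n - 4.
Matching the n-coefficient: p = -2p - 6 ⇒ p = -2.
Matching constants: q = 2p - 2q - 4 ⇒ q = - \frac{8}{3}.
General: T(n) = A·(-2)^n - 2 n - \frac{8}{3}.
Apply T(0) = 7: A - \frac{8}{3} = 7 ⇒ A = \frac{29}{3}.
So T(n) = \frac{29 \left(-2\right)^{n}}{3} - 2 n - \frac{8}{3}.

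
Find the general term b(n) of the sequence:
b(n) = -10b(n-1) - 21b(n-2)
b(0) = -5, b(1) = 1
Characteristic equation: x² + 10x + 21 = 0, which factors as (x - (-3))(x - (-7)) = 0.
Roots r₁ = -3, r₂ = -7 (distinct).
General solution: b(n) = A·(-3)^n + B·(-7)^n.
From b(0) = -5: A + B = -5.
From b(1) = 1: -3A - 7B = 1.
Solving: A = - \frac{17}{2}, B = \frac{7}{2}.
So b(n) = - \frac{17 \left(-3\right)^{n}}{2} + \frac{7 \left(-7\right)^{n}}{2}.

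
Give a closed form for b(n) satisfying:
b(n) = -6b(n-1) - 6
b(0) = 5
First-order linear non-homogeneous.
Homogeneous solution: b_h(n) = A·(-6)^n.
Try constant particular solution b_p = K: K = -6K - 6 ⇒ K = - \frac{6}{7}.
General: b(n) = A·(-6)^n - \frac{6}{7}.
Apply b(0) = 5: A - \frac{6}{7} = 5 ⇒ A = \frac{41}{7}.
So b(n) = \frac{41 \left(-6\right)^{n}}{7} - \frac{6}{7}.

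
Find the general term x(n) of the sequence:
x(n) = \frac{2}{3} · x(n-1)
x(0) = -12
Pure geometric recurrence with ratio \frac{2}{3}.
By induction x(n) = x(0) · (\frac{2}{3})^n = - 12 \left(\frac{2}{3}\right)^{n}.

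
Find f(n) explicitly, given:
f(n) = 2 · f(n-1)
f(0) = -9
Pure geometric recurrence with ratio 2.
By induction f(n) = f(0) · (2)^n = - 9 \cdot 2^{n}.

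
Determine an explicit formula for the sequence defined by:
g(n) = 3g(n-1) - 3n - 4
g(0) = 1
First-order linear with linear forcing.
Homogeneous solution: g_h(n) = A·(3)^n.
Try particular g_p(n) = pn + q. Substituting:
  pn + q = 3(p(n-1) + q) - 3n - 4.
Matching the n-coefficient: p = 3p - 3 ⇒ p = \frac{3}{2}.
Matching constants: q = -3p + 3q - 4 ⇒ q = \frac{17}{4}.
General: g(n) = A·(3)^n + \frac{3 n}{2} + \frac{17}{4}.
Apply g(0) = 1: A + \frac{17}{4} = 1 ⇒ A = - \frac{13}{4}.
So g(n) = - \frac{13 \cdot 3^{n}}{4} + \frac{3 n}{2} + \frac{17}{4}.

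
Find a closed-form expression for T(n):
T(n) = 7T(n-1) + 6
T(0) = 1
First-order linear non-homogeneous.
Homogeneous solution: T_h(n) = A·(7)^n.
Try constant particular solution T_p = K: K = 7K + 6 ⇒ K = -1.
General: T(n) = A·(7)^n - 1.
Apply T(0) = 1: A - 1 = 1 ⇒ A = 2.
So T(n) = 2 \cdot 7^{n} - 1.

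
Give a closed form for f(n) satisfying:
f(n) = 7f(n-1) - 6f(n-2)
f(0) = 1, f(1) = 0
Characteristic equation: x² - 7x + 6 = 0, which factors as (x - (6))(x - (1)) = 0.
Roots r₁ = 6, r₂ = 1 (distinct).
General solution: f(n) = A·(6)^n + B·(1)^n.
From f(0) = 1: A + B = 1.
From f(1) = 0: 6A + B = 0.
Solving: A = - \frac{1}{5}, B = \frac{6}{5}.
So f(n) = \frac{6}{5} - \frac{6^{n}}{5}.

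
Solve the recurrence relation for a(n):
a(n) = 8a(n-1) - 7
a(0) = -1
First-order linear non-homogeneous.
Homogeneous solution: a_h(n) = A·(8)^n.
Try constant particular solution a_p = K: K = 8K - 7 ⇒ K = 1.
General: a(n) = A·(8)^n + 1.
Apply a(0) = -1: A + 1 = -1 ⇒ A = -2.
So a(n) = 1 - 2 \cdot 8^{n}.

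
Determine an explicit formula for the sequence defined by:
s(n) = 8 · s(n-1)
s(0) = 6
Pure geometric recurrence with ratio 8.
By induction s(n) = s(0) · (8)^n = 6 \cdot 8^{n}.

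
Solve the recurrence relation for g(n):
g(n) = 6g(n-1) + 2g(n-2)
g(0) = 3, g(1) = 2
Characteristic equation: x² - 6x - 2 = 0.
Discriminant Δ = (6)² + 4·(2) = 44.
Roots r₁,₂ = (6 ± √44)/2, so r₁ = 3 + \sqrt{11}, r₂ = 3 - \sqrt{11}.
General solution: g(n) = A·r₁^n + B·r₂^n.
From the initial conditions, A + B = 3 and r₁A + r₂B = 2.
Since r₁ - r₂ = √44: A = (2 - (3)r₂)/√44 = \frac{3}{2} - \frac{7 \sqrt{11}}{22}, and B = 3 - A = \frac{7 \sqrt{11}}{22} + \frac{3}{2}.
So g(n) = \left(\frac{3}{2} - \frac{7 \sqrt{11}}{22}\right)\left(3 + \sqrt{11}\right)^n + \left(\frac{7 \sqrt{11}}{22} + \frac{3}{2}\right)\left(3 - \sqrt{11}\right)^n.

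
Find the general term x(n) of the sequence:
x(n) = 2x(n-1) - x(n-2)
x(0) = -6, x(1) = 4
Characteristic equation: x² - 2x + 1 = 0, which is (x - (1))².
Repeated root r = 1.
General solution: x(n) = (A + Bn)·(1)^n.
From x(0) = -6: A = -6.
From x(1) = 4: (A + B)·(1) = 4 ⇒ B = 10.
So x(n) = \left(10 n - 6\right) \cdot (1)^n.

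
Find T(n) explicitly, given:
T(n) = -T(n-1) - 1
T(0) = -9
First-order linear non-homogeneous.
Homogeneous solution: T_h(n) = A·(-1)^n.
Try constant particular solution T_p = K: K = -K - 1 ⇒ K = - \frac{1}{2}.
General: T(n) = A·(-1)^n - \frac{1}{2}.
Apply T(0) = -9: A - \frac{1}{2} = -9 ⇒ A = - \frac{17}{2}.
So T(n) = - \frac{17 \left(-1\right)^{n}}{2} - \frac{1}{2}.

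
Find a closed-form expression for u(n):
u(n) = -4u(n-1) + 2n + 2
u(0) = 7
First-order linear with linear forcing.
Homogeneous solution: u_h(n) = A·(-4)^n.
Try particular u_p(n) = pn + q. Substituting:
  pn + q = -4(p(n-1) + q) + 2n + 2.
Matching the n-coefficient: p = -4p + 2 ⇒ p = \frac{2}{5}.
Matching constants: q = 4p - 4q + 2 ⇒ q = \frac{18}{25}.
General: u(n) = A·(-4)^n + \frac{2 n}{5} + \frac{18}{25}.
Apply u(0) = 7: A + \frac{18}{25} = 7 ⇒ A = \frac{157}{25}.
So u(n) = \frac{157 \left(-4\right)^{n}}{25} + \frac{2 n}{5} + \frac{18}{25}.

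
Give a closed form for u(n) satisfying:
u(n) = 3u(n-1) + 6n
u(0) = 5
First-order linear with linear forcing.
Homogeneous solution: u_h(n) = A·(3)^n.
Try particular u_p(n) = pn + q. Substituting:
  pn + q = 3(p(n-1) + q) + 6n.
Matching the n-coefficient: p = 3p + 6 ⇒ p = -3.
Matching constants: q = -3p + 3q ⇒ q = - \frac{9}{2}.
General: u(n) = A·(3)^n - 3 n - \frac{9}{2}.
Apply u(0) = 5: A - \frac{9}{2} = 5 ⇒ A = \frac{19}{2}.
So u(n) = \frac{19 \cdot 3^{n}}{2} - 3 n - \frac{9}{2}.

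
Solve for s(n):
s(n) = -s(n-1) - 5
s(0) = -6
First-order linear non-homogeneous.
Homogeneous solution: s_h(n) = A·(-1)^n.
Try constant particular solution s_p = K: K = -K - 5 ⇒ K = - \frac{5}{2}.
General: s(n) = A·(-1)^n - \frac{5}{2}.
Apply s(0) = -6: A - \frac{5}{2} = -6 ⇒ A = - \frac{7}{2}.
So s(n) = - \frac{7 \left(-1\right)^{n}}{2} - \frac{5}{2}.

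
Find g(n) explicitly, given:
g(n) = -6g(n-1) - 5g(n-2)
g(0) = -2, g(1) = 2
Characteristic equation: x² + 6x + 5 = 0, which factors as (x - (-1))(x - (-5)) = 0.
Roots r₁ = -1, r₂ = -5 (distinct).
General solution: g(n) = A·(-1)^n + B·(-5)^n.
From g(0) = -2: A + B = -2.
From g(1) = 2: -A - 5B = 2.
Solving: A = -2, B = 0.
So g(n) = - 2 \left(-1\right)^{n}.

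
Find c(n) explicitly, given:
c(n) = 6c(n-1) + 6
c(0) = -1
First-order linear non-homogeneous.
Homogeneous solution: c_h(n) = A·(6)^n.
Try constant particular solution c_p = K: K = 6K + 6 ⇒ K = - \frac{6}{5}.
General: c(n) = A·(6)^n - \frac{6}{5}.
Apply c(0) = -1: A - \frac{6}{5} = -1 ⇒ A = \frac{1}{5}.
So c(n) = \frac{6^{n}}{5} - \frac{6}{5}.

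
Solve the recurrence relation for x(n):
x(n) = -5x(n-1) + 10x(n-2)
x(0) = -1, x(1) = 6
Characteristic equation: x² + 5x - 10 = 0.
Discriminant Δ = (-5)² + 4·(10) = 65.
Roots r₁,₂ = (-5 ± √65)/2, so r₁ = - \frac{5}{2} + \frac{\sqrt{65}}{2}, r₂ = - \frac{\sqrt{65}}{2} - \frac{5}{2}.
General solution: x(n) = A·r₁^n + B·r₂^n.
From the initial conditions, A + B = -1 and r₁A + r₂B = 6.
Since r₁ - r₂ = √65: A = (6 - (-1)r₂)/√65 = - \frac{1}{2} + \frac{7 \sqrt{65}}{130}, and B = -1 - A = - \frac{1}{2} - \frac{7 \sqrt{65}}{130}.
So x(n) = \left(- \frac{1}{2} + \frac{7 \sqrt{65}}{130}\right)\left(- \frac{5}{2} + \frac{\sqrt{65}}{2}\right)^n + \left(- \frac{1}{2} - \frac{7 \sqrt{65}}{130}\right)\left(- \frac{\sqrt{65}}{2} - \frac{5}{2}\right)^n.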